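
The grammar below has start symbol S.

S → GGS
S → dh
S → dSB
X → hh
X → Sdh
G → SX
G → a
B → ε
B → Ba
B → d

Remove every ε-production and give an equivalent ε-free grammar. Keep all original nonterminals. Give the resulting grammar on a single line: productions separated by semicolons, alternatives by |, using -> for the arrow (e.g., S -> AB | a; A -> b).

S -> dS | dh | GGS | dSB; B -> a | d | Ba; G -> a | SX; X -> hh | Sdh

Nullable set: {B}.
S -> dSB: B nullable, giving dS | dSB.
Drop B -> ε.
B -> Ba: B nullable, giving Ba | a.
Unchanged (no nullable symbols): S -> GGS; S -> dh; B -> d; G -> SX; G -> a; X -> Sdh; X -> hh.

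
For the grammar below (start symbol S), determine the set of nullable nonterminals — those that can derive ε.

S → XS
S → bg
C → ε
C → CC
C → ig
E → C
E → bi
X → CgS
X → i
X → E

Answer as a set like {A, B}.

{C, E, X}

Directly nullable (have an ε-rule): {C}.
E is nullable via E -> C (every symbol on the right is already known nullable).
X is nullable via X -> E (every symbol on the right is already known nullable).
Not nullable: S — each has a terminal in every rule's right-hand side or depends on a non-nullable symbol.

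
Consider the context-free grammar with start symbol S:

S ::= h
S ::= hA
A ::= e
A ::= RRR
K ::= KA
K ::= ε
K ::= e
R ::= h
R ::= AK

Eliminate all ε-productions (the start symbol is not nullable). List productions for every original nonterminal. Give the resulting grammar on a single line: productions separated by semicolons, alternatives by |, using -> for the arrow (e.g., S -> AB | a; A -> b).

Nullable set: {K}.
Drop K -> ε.
K -> KA: K nullable, giving A | KA.
R -> AK: K nullable, giving A | AK.
Unchanged (no nullable symbols): S -> h; S -> hA; A -> RRR; A -> e; K -> e; R -> h.

S -> h | hA; A -> e | RRR; K -> A | e | KA; R -> A | h | AK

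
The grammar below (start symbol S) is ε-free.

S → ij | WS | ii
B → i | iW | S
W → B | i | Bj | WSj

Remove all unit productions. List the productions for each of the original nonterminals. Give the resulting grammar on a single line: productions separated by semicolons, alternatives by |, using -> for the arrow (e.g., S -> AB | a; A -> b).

S -> WS | ii | ij; B -> i | WS | iW | ii | ij; W -> i | Bj | WS | iW | ii | ij | WSj

Unit productions: B->S, W->B.
Unit pairs (A ⇒* B via units): (B,S), (W,B), (W,S).
S: inherits non-unit rules of {S} → WS | ii | ij.
B: inherits non-unit rules of {B, S} → WS | i | iW | ii | ij.
W: inherits non-unit rules of {B, S, W} → Bj | WS | WSj | i | iW | ii | ij.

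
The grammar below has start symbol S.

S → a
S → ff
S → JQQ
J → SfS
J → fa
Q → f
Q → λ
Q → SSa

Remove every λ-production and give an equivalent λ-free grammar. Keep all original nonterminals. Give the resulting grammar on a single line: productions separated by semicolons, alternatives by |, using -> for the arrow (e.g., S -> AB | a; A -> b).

S -> J | a | JQ | ff | JQQ; J -> fa | SfS; Q -> f | SSa

Nullable set: {Q}.
S -> JQQ: Q, Q nullable, giving J | JQ | JQQ.
Drop Q -> λ.
Unchanged (no nullable symbols): S -> a; S -> ff; J -> SfS; J -> fa; Q -> SSa; Q -> f.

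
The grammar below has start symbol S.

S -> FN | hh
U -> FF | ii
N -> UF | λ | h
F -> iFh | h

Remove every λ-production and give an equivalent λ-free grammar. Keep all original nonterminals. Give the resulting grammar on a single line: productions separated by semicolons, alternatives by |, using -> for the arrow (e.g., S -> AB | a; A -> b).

Nullable set: {N}.
S -> FN: N nullable, giving F | FN.
Drop N -> λ.
Unchanged (no nullable symbols): S -> hh; F -> h; F -> iFh; N -> UF; N -> h; U -> FF; U -> ii.

S -> F | FN | hh; F -> h | iFh; N -> h | UF; U -> FF | ii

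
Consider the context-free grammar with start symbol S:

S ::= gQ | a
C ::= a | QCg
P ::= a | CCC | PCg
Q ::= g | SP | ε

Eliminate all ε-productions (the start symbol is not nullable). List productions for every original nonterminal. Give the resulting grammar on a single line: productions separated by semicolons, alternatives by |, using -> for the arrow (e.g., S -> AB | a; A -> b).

Nullable set: {Q}.
S -> gQ: Q nullable, giving g | gQ.
C -> QCg: Q nullable, giving Cg | QCg.
Drop Q -> ε.
Unchanged (no nullable symbols): S -> a; C -> a; P -> CCC; P -> PCg; P -> a; Q -> SP; Q -> g.

S -> a | g | gQ; C -> a | Cg | QCg; P -> a | CCC | PCg; Q -> g | SP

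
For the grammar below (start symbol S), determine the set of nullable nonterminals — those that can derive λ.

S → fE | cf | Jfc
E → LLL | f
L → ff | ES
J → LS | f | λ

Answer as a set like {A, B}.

{J}

Directly nullable (have an ε-rule): {J}.
Not nullable: E, L, S — each has a terminal in every rule's right-hand side or depends on a non-nullable symbol.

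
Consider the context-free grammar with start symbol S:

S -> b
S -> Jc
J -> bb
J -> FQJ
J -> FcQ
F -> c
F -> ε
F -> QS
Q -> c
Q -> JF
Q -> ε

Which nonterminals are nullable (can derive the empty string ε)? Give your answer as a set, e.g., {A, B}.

Directly nullable (have an ε-rule): {F, Q}.
Not nullable: J, S — each has a terminal in every rule's right-hand side or depends on a non-nullable symbol.

{F, Q}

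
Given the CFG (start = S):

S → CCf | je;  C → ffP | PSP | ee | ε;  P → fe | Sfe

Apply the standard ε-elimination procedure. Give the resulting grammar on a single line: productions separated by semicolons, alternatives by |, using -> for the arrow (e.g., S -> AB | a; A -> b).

Nullable set: {C}.
S -> CCf: C, C nullable, giving CCf | Cf | f.
Drop C -> ε.
Unchanged (no nullable symbols): S -> je; C -> PSP; C -> ee; C -> ffP; P -> Sfe; P -> fe.

S -> f | Cf | je | CCf; C -> ee | PSP | ffP; P -> fe | Sfe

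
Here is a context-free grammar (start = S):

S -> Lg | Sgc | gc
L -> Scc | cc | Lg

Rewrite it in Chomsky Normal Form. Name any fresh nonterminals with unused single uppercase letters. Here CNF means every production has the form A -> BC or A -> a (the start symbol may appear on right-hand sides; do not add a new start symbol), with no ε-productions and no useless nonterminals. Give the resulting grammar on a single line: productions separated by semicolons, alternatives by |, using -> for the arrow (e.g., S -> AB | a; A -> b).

S -> AB | LA | SD; A -> g; B -> c; C -> BB; D -> AB; L -> BB | LA | SC

No ε-productions.
No unit productions to eliminate.
TERM: introduce B -> c, A -> g and substitute in every rule of length ≥2.
BIN: L -> SBB becomes L -> SC, C -> BB; S -> SAB becomes S -> SD, D -> AB.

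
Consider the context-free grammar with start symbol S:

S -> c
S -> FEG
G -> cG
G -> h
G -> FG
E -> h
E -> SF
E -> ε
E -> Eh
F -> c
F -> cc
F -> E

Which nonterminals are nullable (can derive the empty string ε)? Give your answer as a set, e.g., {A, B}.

{E, F}

Directly nullable (have an ε-rule): {E}.
F is nullable via F -> E (every symbol on the right is already known nullable).
Not nullable: G, S — each has a terminal in every rule's right-hand side or depends on a non-nullable symbol.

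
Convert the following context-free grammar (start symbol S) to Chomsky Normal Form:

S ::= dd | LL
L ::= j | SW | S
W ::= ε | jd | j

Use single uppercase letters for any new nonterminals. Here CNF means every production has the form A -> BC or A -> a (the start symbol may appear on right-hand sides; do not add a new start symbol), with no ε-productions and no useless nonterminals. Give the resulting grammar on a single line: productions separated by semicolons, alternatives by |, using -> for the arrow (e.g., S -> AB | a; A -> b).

S -> AA | LL; A -> d; B -> j; L -> j | AA | LL | SW; W -> j | BA

Nullable: {W}; after ε-elimination: S -> LL | dd; L -> S | j | SW; W -> j | jd.
After unit-elimination: S -> LL | dd; L -> j | LL | SW | dd; W -> j | jd.
TERM: introduce A -> d, B -> j and substitute in every rule of length ≥2.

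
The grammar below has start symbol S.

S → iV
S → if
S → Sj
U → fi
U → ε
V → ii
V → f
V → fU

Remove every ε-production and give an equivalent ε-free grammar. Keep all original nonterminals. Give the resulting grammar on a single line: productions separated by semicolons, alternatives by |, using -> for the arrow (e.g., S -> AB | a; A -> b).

Nullable set: {U}.
Drop U -> ε.
V -> fU: U nullable, giving f | fU.
Unchanged (no nullable symbols): S -> Sj; S -> iV; S -> if; U -> fi; V -> f; V -> ii.

S -> Sj | iV | if; U -> fi; V -> f | fU | ii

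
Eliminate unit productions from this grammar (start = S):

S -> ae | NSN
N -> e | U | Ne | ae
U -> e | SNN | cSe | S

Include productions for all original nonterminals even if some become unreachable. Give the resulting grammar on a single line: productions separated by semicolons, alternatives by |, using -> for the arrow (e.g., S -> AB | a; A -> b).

S -> ae | NSN; N -> e | Ne | ae | NSN | SNN | cSe; U -> e | ae | NSN | SNN | cSe

Unit productions: N->U, U->S.
Unit pairs (A ⇒* B via units): (N,S), (N,U), (U,S).
S: inherits non-unit rules of {S} → NSN | ae.
N: inherits non-unit rules of {N, S, U} → NSN | Ne | SNN | ae | cSe | e.
U: inherits non-unit rules of {S, U} → NSN | SNN | ae | cSe | e.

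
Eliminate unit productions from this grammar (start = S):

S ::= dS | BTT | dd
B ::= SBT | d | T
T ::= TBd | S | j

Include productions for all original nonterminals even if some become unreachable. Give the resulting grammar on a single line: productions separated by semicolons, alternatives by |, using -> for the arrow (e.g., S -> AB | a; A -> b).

S -> dS | dd | BTT; B -> d | j | dS | dd | BTT | SBT | TBd; T -> j | dS | dd | BTT | TBd

Unit productions: B->T, T->S.
Unit pairs (A ⇒* B via units): (B,S), (B,T), (T,S).
S: inherits non-unit rules of {S} → BTT | dS | dd.
B: inherits non-unit rules of {B, S, T} → BTT | SBT | TBd | d | dS | dd | j.
T: inherits non-unit rules of {S, T} → BTT | TBd | dS | dd | j.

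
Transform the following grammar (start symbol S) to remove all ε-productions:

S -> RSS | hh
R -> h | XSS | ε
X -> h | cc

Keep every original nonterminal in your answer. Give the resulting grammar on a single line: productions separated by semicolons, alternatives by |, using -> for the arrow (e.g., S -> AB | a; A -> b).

S -> SS | hh | RSS; R -> h | XSS; X -> h | cc

Nullable set: {R}.
S -> RSS: R nullable, giving RSS | SS.
Drop R -> ε.
Unchanged (no nullable symbols): S -> hh; R -> XSS; R -> h; X -> cc; X -> h.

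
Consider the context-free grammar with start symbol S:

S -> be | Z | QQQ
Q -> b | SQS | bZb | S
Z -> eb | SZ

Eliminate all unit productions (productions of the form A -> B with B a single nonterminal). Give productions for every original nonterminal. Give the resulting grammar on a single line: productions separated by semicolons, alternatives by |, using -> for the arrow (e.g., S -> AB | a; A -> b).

Unit productions: Q->S, S->Z.
Unit pairs (A ⇒* B via units): (Q,S), (Q,Z), (S,Z).
S: inherits non-unit rules of {S, Z} → QQQ | SZ | be | eb.
Q: inherits non-unit rules of {Q, S, Z} → QQQ | SQS | SZ | b | bZb | be | eb.
Z: inherits non-unit rules of {Z} → SZ | eb.

S -> SZ | be | eb | QQQ; Q -> b | SZ | be | eb | QQQ | SQS | bZb; Z -> SZ | eb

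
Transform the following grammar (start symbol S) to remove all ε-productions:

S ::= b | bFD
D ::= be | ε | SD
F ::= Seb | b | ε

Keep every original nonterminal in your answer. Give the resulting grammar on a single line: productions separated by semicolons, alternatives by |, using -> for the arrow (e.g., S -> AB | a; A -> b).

Nullable set: {D, F}.
S -> bFD: F, D nullable, giving b | bD | bF | bFD.
Drop D -> ε.
D -> SD: D nullable, giving S | SD.
Drop F -> ε.
Unchanged (no nullable symbols): S -> b; D -> be; F -> Seb; F -> b.

S -> b | bD | bF | bFD; D -> S | SD | be; F -> b | Seb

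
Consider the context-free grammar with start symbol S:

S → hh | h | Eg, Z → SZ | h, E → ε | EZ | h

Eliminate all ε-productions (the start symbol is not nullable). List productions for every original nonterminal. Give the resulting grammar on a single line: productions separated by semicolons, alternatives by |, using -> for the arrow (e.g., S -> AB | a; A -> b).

Nullable set: {E}.
S -> Eg: E nullable, giving Eg | g.
Drop E -> ε.
E -> EZ: E nullable, giving EZ | Z.
Unchanged (no nullable symbols): S -> h; S -> hh; E -> h; Z -> SZ; Z -> h.

S -> g | h | Eg | hh; E -> Z | h | EZ; Z -> h | SZ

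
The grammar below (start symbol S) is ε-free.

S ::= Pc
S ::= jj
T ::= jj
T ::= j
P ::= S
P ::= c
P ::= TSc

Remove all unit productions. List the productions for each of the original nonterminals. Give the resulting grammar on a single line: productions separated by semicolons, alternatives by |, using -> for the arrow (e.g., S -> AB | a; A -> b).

S -> Pc | jj; P -> c | Pc | jj | TSc; T -> j | jj

Unit productions: P->S.
Unit pairs (A ⇒* B via units): (P,S).
S: inherits non-unit rules of {S} → Pc | jj.
P: inherits non-unit rules of {P, S} → Pc | TSc | c | jj.
T: inherits non-unit rules of {T} → j | jj.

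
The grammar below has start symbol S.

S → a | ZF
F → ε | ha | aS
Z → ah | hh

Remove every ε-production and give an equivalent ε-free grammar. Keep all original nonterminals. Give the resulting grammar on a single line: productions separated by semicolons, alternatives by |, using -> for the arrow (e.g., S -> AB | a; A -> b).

Nullable set: {F}.
S -> ZF: F nullable, giving Z | ZF.
Drop F -> ε.
Unchanged (no nullable symbols): S -> a; F -> aS; F -> ha; Z -> ah; Z -> hh.

S -> Z | a | ZF; F -> aS | ha; Z -> ah | hh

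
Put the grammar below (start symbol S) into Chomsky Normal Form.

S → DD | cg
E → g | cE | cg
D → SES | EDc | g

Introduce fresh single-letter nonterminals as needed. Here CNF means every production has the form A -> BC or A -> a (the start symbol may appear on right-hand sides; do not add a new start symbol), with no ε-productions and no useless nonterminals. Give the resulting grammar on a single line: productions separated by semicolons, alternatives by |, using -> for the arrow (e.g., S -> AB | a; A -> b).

S -> AB | DD; A -> c; B -> g; C -> DA; D -> g | EC | SF; E -> g | AB | AE; F -> ES

No ε-productions.
No unit productions to eliminate.
TERM: introduce A -> c, B -> g and substitute in every rule of length ≥2.
BIN: D -> EDA becomes D -> EC, C -> DA; D -> SES becomes D -> SF, F -> ES.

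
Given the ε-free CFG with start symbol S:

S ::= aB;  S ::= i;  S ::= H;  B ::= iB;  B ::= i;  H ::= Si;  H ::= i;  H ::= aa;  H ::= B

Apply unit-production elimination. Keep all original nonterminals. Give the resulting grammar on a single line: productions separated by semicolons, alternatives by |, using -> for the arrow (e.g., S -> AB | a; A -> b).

S -> i | Si | aB | aa | iB; B -> i | iB; H -> i | Si | aa | iB

Unit productions: H->B, S->H.
Unit pairs (A ⇒* B via units): (H,B), (S,B), (S,H).
S: inherits non-unit rules of {B, H, S} → Si | aB | aa | i | iB.
B: inherits non-unit rules of {B} → i | iB.
H: inherits non-unit rules of {B, H} → Si | aa | i | iB.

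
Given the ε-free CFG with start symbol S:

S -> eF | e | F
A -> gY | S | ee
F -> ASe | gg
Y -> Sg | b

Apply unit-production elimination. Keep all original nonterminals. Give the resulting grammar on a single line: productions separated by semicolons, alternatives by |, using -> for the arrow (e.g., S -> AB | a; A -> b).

S -> e | eF | gg | ASe; A -> e | eF | ee | gY | gg | ASe; F -> gg | ASe; Y -> b | Sg

Unit productions: A->S, S->F.
Unit pairs (A ⇒* B via units): (A,F), (A,S), (S,F).
S: inherits non-unit rules of {F, S} → ASe | e | eF | gg.
A: inherits non-unit rules of {A, F, S} → ASe | e | eF | ee | gY | gg.
F: inherits non-unit rules of {F} → ASe | gg.
Y: inherits non-unit rules of {Y} → Sg | b.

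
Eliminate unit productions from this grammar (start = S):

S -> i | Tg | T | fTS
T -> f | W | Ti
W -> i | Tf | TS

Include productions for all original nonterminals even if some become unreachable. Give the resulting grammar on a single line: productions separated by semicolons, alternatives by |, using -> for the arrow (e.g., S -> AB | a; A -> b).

Unit productions: S->T, T->W.
Unit pairs (A ⇒* B via units): (S,T), (S,W), (T,W).
S: inherits non-unit rules of {S, T, W} → TS | Tf | Tg | Ti | f | fTS | i.
T: inherits non-unit rules of {T, W} → TS | Tf | Ti | f | i.
W: inherits non-unit rules of {W} → TS | Tf | i.

S -> f | i | TS | Tf | Tg | Ti | fTS; T -> f | i | TS | Tf | Ti; W -> i | TS | Tf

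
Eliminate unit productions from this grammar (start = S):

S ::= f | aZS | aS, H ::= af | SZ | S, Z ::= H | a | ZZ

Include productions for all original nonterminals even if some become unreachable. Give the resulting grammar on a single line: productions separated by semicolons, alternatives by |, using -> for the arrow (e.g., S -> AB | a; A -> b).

S -> f | aS | aZS; H -> f | SZ | aS | af | aZS; Z -> a | f | SZ | ZZ | aS | af | aZS

Unit productions: H->S, Z->H.
Unit pairs (A ⇒* B via units): (H,S), (Z,H), (Z,S).
S: inherits non-unit rules of {S} → aS | aZS | f.
H: inherits non-unit rules of {H, S} → SZ | aS | aZS | af | f.
Z: inherits non-unit rules of {H, S, Z} → SZ | ZZ | a | aS | aZS | af | f.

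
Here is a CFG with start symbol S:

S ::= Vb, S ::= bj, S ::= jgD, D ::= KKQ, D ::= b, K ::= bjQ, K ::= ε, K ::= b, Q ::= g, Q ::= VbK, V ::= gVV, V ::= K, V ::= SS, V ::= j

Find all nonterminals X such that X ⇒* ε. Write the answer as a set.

Directly nullable (have an ε-rule): {K}.
V is nullable via V -> K (every symbol on the right is already known nullable).
Not nullable: D, Q, S — each has a terminal in every rule's right-hand side or depends on a non-nullable symbol.

{K, V}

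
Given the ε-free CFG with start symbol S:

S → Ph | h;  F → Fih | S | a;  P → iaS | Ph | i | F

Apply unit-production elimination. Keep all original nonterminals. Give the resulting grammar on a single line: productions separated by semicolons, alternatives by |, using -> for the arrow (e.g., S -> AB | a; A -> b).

S -> h | Ph; F -> a | h | Ph | Fih; P -> a | h | i | Ph | Fih | iaS

Unit productions: F->S, P->F.
Unit pairs (A ⇒* B via units): (F,S), (P,F), (P,S).
S: inherits non-unit rules of {S} → Ph | h.
F: inherits non-unit rules of {F, S} → Fih | Ph | a | h.
P: inherits non-unit rules of {F, P, S} → Fih | Ph | a | h | i | iaS.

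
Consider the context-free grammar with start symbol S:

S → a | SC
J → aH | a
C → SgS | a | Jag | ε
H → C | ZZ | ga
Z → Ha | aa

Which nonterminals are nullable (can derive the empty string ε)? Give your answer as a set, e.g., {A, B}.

Directly nullable (have an ε-rule): {C}.
H is nullable via H -> C (every symbol on the right is already known nullable).
Not nullable: J, S, Z — each has a terminal in every rule's right-hand side or depends on a non-nullable symbol.

{C, H}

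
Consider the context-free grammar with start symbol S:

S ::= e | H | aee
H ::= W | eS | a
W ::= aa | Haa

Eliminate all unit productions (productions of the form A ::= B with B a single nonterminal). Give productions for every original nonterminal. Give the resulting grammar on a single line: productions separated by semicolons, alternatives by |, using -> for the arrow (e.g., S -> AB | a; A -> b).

S -> a | e | aa | eS | Haa | aee; H -> a | aa | eS | Haa; W -> aa | Haa

Unit productions: H->W, S->H.
Unit pairs (A ⇒* B via units): (H,W), (S,H), (S,W).
S: inherits non-unit rules of {H, S, W} → Haa | a | aa | aee | e | eS.
H: inherits non-unit rules of {H, W} → Haa | a | aa | eS.
W: inherits non-unit rules of {W} → Haa | aa.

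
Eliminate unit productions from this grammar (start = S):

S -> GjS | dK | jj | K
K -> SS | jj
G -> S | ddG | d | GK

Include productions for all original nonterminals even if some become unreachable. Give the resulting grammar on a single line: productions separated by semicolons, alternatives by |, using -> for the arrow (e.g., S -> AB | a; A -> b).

S -> SS | dK | jj | GjS; G -> d | GK | SS | dK | jj | GjS | ddG; K -> SS | jj

Unit productions: G->S, S->K.
Unit pairs (A ⇒* B via units): (G,K), (G,S), (S,K).
S: inherits non-unit rules of {K, S} → GjS | SS | dK | jj.
G: inherits non-unit rules of {G, K, S} → GK | GjS | SS | d | dK | ddG | jj.
K: inherits non-unit rules of {K} → SS | jj.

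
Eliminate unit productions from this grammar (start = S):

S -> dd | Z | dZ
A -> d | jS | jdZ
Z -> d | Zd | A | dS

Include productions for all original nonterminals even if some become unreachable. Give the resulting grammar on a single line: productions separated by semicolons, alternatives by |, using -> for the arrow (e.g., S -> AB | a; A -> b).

Unit productions: S->Z, Z->A.
Unit pairs (A ⇒* B via units): (S,A), (S,Z), (Z,A).
S: inherits non-unit rules of {A, S, Z} → Zd | d | dS | dZ | dd | jS | jdZ.
A: inherits non-unit rules of {A} → d | jS | jdZ.
Z: inherits non-unit rules of {A, Z} → Zd | d | dS | jS | jdZ.

S -> d | Zd | dS | dZ | dd | jS | jdZ; A -> d | jS | jdZ; Z -> d | Zd | dS | jS | jdZ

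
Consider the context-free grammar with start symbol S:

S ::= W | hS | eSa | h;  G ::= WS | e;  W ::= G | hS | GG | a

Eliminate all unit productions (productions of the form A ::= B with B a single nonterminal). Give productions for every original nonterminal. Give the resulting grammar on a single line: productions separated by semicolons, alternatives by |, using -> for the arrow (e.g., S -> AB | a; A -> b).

S -> a | e | h | GG | WS | hS | eSa; G -> e | WS; W -> a | e | GG | WS | hS

Unit productions: S->W, W->G.
Unit pairs (A ⇒* B via units): (S,G), (S,W), (W,G).
S: inherits non-unit rules of {G, S, W} → GG | WS | a | e | eSa | h | hS.
G: inherits non-unit rules of {G} → WS | e.
W: inherits non-unit rules of {G, W} → GG | WS | a | e | hS.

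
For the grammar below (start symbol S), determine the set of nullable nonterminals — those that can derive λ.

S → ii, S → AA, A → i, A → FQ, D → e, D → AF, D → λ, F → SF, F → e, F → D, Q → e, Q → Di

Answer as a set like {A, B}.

{D, F}

Directly nullable (have an ε-rule): {D}.
F is nullable via F -> D (every symbol on the right is already known nullable).
Not nullable: A, Q, S — each has a terminal in every rule's right-hand side or depends on a non-nullable symbol.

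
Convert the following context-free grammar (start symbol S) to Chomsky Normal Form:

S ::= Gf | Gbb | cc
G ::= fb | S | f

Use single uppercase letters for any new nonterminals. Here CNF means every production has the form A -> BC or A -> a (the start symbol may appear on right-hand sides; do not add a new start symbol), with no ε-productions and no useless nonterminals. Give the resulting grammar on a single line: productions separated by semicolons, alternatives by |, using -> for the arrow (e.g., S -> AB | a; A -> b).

No ε-productions.
After unit-elimination: S -> Gf | cc | Gbb; G -> f | Gf | cc | fb | Gbb.
TERM: introduce A -> b, C -> c, B -> f and substitute in every rule of length ≥2.
BIN: G -> GAA becomes G -> GD, D -> AA; S -> GAA becomes S -> GE, E -> AA.

S -> CC | GB | GE; A -> b; B -> f; C -> c; D -> AA; E -> AA; G -> f | BA | CC | GB | GD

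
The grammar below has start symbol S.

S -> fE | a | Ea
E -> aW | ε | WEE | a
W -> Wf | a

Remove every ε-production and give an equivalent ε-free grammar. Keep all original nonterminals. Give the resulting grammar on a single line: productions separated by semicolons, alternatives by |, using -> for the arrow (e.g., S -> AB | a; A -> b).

Nullable set: {E}.
S -> Ea: E nullable, giving Ea | a.
S -> fE: E nullable, giving f | fE.
Drop E -> ε.
E -> WEE: E, E nullable, giving W | WE | WEE.
Unchanged (no nullable symbols): S -> a; E -> a; E -> aW; W -> Wf; W -> a.

S -> a | f | Ea | fE; E -> W | a | WE | aW | WEE; W -> a | Wf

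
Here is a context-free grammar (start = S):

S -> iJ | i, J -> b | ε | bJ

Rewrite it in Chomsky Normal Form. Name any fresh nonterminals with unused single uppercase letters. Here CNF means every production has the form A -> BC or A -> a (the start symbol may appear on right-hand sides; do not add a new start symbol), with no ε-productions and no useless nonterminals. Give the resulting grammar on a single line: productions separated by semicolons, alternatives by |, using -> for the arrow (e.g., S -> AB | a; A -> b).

Nullable: {J}; after ε-elimination: S -> i | iJ; J -> b | bJ.
No unit productions to eliminate.
TERM: introduce A -> b, B -> i and substitute in every rule of length ≥2.

S -> i | BJ; A -> b; B -> i; J -> b | AJ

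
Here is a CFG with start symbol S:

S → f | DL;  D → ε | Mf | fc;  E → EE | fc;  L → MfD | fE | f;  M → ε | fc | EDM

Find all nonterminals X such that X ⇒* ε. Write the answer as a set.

{D, M}

Directly nullable (have an ε-rule): {D, M}.
Not nullable: E, L, S — each has a terminal in every rule's right-hand side or depends on a non-nullable symbol.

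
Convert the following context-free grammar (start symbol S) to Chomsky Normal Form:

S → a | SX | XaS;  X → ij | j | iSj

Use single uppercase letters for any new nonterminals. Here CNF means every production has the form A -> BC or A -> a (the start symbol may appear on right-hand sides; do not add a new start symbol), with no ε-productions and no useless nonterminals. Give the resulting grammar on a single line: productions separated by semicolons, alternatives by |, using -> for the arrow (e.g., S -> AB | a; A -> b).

S -> a | SX | XD; A -> a; B -> i; C -> j; D -> AS; E -> SC; X -> j | BC | BE

No ε-productions.
No unit productions to eliminate.
TERM: introduce A -> a, B -> i, C -> j and substitute in every rule of length ≥2.
BIN: S -> XAS becomes S -> XD, D -> AS; X -> BSC becomes X -> BE, E -> SC.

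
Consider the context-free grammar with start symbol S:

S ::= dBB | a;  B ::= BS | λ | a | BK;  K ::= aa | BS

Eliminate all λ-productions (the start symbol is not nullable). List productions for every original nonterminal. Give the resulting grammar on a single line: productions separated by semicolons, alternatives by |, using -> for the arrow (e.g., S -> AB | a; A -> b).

S -> a | d | dB | dBB; B -> K | S | a | BK | BS; K -> S | BS | aa

Nullable set: {B}.
S -> dBB: B, B nullable, giving d | dB | dBB.
Drop B -> λ.
B -> BK: B nullable, giving BK | K.
B -> BS: B nullable, giving BS | S.
K -> BS: B nullable, giving BS | S.
Unchanged (no nullable symbols): S -> a; B -> a; K -> aa.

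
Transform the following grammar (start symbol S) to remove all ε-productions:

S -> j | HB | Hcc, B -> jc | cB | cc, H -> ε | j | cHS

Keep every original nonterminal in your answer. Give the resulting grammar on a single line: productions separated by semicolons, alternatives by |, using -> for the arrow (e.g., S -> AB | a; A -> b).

Nullable set: {H}.
S -> HB: H nullable, giving B | HB.
S -> Hcc: H nullable, giving Hcc | cc.
Drop H -> ε.
H -> cHS: H nullable, giving cHS | cS.
Unchanged (no nullable symbols): S -> j; B -> cB; B -> cc; B -> jc; H -> j.

S -> B | j | HB | cc | Hcc; B -> cB | cc | jc; H -> j | cS | cHS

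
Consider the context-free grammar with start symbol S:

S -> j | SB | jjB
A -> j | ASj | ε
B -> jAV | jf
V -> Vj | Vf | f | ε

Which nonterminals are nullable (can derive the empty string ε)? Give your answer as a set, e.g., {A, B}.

{A, V}

Directly nullable (have an ε-rule): {A, V}.
Not nullable: B, S — each has a terminal in every rule's right-hand side or depends on a non-nullable symbol.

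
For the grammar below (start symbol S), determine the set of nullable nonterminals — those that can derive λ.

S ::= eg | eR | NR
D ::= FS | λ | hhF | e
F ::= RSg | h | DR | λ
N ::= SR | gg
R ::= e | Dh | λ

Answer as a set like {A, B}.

Directly nullable (have an ε-rule): {D, F, R}.
Not nullable: N, S — each has a terminal in every rule's right-hand side or depends on a non-nullable symbol.

{D, F, R}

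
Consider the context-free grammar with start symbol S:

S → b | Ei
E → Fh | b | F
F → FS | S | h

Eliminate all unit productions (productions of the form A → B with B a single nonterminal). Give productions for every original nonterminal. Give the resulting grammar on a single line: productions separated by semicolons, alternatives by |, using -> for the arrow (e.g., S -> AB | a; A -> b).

S -> b | Ei; E -> b | h | Ei | FS | Fh; F -> b | h | Ei | FS

Unit productions: E->F, F->S.
Unit pairs (A ⇒* B via units): (E,F), (E,S), (F,S).
S: inherits non-unit rules of {S} → Ei | b.
E: inherits non-unit rules of {E, F, S} → Ei | FS | Fh | b | h.
F: inherits non-unit rules of {F, S} → Ei | FS | b | h.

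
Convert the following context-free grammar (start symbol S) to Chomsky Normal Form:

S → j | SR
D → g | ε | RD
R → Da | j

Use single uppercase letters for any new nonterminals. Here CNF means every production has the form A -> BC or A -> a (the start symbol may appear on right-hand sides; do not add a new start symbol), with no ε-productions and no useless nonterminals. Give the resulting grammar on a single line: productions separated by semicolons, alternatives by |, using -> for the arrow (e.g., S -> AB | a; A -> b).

Nullable: {D}; after ε-elimination: S -> j | SR; D -> R | g | RD; R -> a | j | Da.
After unit-elimination: S -> j | SR; D -> a | g | j | Da | RD; R -> a | j | Da.
TERM: introduce A -> a and substitute in every rule of length ≥2.

S -> j | SR; A -> a; D -> a | g | j | DA | RD; R -> a | j | DA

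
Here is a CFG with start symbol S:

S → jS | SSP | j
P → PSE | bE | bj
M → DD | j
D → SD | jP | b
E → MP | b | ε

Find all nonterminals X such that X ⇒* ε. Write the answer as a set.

{E}

Directly nullable (have an ε-rule): {E}.
Not nullable: D, M, P, S — each has a terminal in every rule's right-hand side or depends on a non-nullable symbol.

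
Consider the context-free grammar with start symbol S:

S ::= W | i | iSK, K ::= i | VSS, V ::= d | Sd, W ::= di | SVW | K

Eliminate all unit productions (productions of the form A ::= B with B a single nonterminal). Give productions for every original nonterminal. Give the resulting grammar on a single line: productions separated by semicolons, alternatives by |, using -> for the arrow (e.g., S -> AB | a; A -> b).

Unit productions: S->W, W->K.
Unit pairs (A ⇒* B via units): (S,K), (S,W), (W,K).
S: inherits non-unit rules of {K, S, W} → SVW | VSS | di | i | iSK.
K: inherits non-unit rules of {K} → VSS | i.
V: inherits non-unit rules of {V} → Sd | d.
W: inherits non-unit rules of {K, W} → SVW | VSS | di | i.

S -> i | di | SVW | VSS | iSK; K -> i | VSS; V -> d | Sd; W -> i | di | SVW | VSS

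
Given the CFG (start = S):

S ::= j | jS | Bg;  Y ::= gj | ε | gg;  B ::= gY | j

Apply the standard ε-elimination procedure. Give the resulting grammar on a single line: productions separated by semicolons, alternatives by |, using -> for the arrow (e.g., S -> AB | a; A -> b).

Nullable set: {Y}.
B -> gY: Y nullable, giving g | gY.
Drop Y -> ε.
Unchanged (no nullable symbols): S -> Bg; S -> j; S -> jS; B -> j; Y -> gg; Y -> gj.

S -> j | Bg | jS; B -> g | j | gY; Y -> gg | gj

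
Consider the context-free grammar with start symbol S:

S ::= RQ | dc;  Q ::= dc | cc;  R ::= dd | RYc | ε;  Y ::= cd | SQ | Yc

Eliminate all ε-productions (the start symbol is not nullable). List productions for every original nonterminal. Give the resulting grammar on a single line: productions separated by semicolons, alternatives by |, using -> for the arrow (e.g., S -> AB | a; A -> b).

S -> Q | RQ | dc; Q -> cc | dc; R -> Yc | dd | RYc; Y -> SQ | Yc | cd

Nullable set: {R}.
S -> RQ: R nullable, giving Q | RQ.
Drop R -> ε.
R -> RYc: R nullable, giving RYc | Yc.
Unchanged (no nullable symbols): S -> dc; Q -> cc; Q -> dc; R -> dd; Y -> SQ; Y -> Yc; Y -> cd.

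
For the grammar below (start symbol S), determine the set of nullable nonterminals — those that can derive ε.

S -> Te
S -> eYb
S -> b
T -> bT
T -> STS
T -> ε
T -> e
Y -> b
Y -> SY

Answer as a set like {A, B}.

Directly nullable (have an ε-rule): {T}.
Not nullable: S, Y — each has a terminal in every rule's right-hand side or depends on a non-nullable symbol.

{T}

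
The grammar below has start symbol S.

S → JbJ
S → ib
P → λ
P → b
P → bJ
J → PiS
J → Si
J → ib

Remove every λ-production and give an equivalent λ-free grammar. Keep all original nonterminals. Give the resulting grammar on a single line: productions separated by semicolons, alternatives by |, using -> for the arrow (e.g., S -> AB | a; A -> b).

Nullable set: {P}.
J -> PiS: P nullable, giving PiS | iS.
Drop P -> λ.
Unchanged (no nullable symbols): S -> JbJ; S -> ib; J -> Si; J -> ib; P -> b; P -> bJ.

S -> ib | JbJ; J -> Si | iS | ib | PiS; P -> b | bJ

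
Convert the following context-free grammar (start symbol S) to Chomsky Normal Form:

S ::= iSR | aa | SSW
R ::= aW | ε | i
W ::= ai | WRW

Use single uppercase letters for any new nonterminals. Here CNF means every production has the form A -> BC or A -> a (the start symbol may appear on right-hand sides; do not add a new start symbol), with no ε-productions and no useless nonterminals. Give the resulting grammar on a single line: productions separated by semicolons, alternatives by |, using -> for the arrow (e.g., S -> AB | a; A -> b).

S -> AA | BC | BS | SD; A -> a; B -> i; C -> SR; D -> SW; E -> RW; R -> i | AW; W -> AB | WE | WW

Nullable: {R}; after ε-elimination: S -> aa | iS | SSW | iSR; R -> i | aW; W -> WW | ai | WRW.
No unit productions to eliminate.
TERM: introduce A -> a, B -> i and substitute in every rule of length ≥2.
BIN: S -> BSR becomes S -> BC, C -> SR; S -> SSW becomes S -> SD, D -> SW; W -> WRW becomes W -> WE, E -> RW.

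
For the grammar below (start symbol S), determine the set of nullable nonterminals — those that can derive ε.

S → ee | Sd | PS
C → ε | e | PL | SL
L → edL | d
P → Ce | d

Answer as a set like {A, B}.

Directly nullable (have an ε-rule): {C}.
Not nullable: L, P, S — each has a terminal in every rule's right-hand side or depends on a non-nullable symbol.

{C}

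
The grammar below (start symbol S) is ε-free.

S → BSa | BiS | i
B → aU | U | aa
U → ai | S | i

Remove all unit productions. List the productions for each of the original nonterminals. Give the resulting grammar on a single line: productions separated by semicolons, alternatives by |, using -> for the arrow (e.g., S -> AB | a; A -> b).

Unit productions: B->U, U->S.
Unit pairs (A ⇒* B via units): (B,S), (B,U), (U,S).
S: inherits non-unit rules of {S} → BSa | BiS | i.
B: inherits non-unit rules of {B, S, U} → BSa | BiS | aU | aa | ai | i.
U: inherits non-unit rules of {S, U} → BSa | BiS | ai | i.

S -> i | BSa | BiS; B -> i | aU | aa | ai | BSa | BiS; U -> i | ai | BSa | BiS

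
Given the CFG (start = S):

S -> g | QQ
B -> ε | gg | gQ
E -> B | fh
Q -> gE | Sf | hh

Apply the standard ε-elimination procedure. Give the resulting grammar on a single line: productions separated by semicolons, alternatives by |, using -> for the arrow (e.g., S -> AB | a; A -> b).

Nullable set: {B, E}.
Drop B -> ε.
E -> B: B nullable, giving B.
Q -> gE: E nullable, giving g | gE.
Unchanged (no nullable symbols): S -> QQ; S -> g; B -> gQ; B -> gg; E -> fh; Q -> Sf; Q -> hh.

S -> g | QQ; B -> gQ | gg; E -> B | fh; Q -> g | Sf | gE | hh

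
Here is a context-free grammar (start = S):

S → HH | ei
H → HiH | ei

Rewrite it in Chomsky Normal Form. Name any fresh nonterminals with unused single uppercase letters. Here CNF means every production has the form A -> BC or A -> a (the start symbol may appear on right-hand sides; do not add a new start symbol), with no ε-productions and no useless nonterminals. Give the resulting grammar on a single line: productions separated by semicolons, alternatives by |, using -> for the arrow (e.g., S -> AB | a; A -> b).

No ε-productions.
No unit productions to eliminate.
TERM: introduce B -> e, A -> i and substitute in every rule of length ≥2.
BIN: H -> HAH becomes H -> HC, C -> AH.

S -> BA | HH; A -> i; B -> e; C -> AH; H -> BA | HC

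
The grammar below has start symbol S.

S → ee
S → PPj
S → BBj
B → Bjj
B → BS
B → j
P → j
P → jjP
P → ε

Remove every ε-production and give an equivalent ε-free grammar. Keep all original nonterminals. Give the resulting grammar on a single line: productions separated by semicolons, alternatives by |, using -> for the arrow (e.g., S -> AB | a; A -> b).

S -> j | Pj | ee | BBj | PPj; B -> j | BS | Bjj; P -> j | jj | jjP

Nullable set: {P}.
S -> PPj: P, P nullable, giving PPj | Pj | j.
Drop P -> ε.
P -> jjP: P nullable, giving jj | jjP.
Unchanged (no nullable symbols): S -> BBj; S -> ee; B -> BS; B -> Bjj; B -> j; P -> j.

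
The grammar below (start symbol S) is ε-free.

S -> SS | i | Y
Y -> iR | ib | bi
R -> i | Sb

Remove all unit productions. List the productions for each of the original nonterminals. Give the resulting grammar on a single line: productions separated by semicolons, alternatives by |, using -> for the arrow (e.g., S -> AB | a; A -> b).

Unit productions: S->Y.
Unit pairs (A ⇒* B via units): (S,Y).
S: inherits non-unit rules of {S, Y} → SS | bi | i | iR | ib.
R: inherits non-unit rules of {R} → Sb | i.
Y: inherits non-unit rules of {Y} → bi | iR | ib.

S -> i | SS | bi | iR | ib; R -> i | Sb; Y -> bi | iR | ib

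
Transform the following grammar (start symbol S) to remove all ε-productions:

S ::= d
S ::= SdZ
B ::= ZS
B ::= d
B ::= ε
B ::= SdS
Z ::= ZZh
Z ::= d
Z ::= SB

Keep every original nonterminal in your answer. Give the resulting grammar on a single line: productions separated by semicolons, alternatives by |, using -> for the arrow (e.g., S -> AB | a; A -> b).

Nullable set: {B}.
Drop B -> ε.
Z -> SB: B nullable, giving S | SB.
Unchanged (no nullable symbols): S -> SdZ; S -> d; B -> SdS; B -> ZS; B -> d; Z -> ZZh; Z -> d.

S -> d | SdZ; B -> d | ZS | SdS; Z -> S | d | SB | ZZh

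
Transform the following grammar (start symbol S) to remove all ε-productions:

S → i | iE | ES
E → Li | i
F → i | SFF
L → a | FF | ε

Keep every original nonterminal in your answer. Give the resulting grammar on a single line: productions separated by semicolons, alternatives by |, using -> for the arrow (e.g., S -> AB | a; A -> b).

Nullable set: {L}.
E -> Li: L nullable, giving Li | i.
Drop L -> ε.
Unchanged (no nullable symbols): S -> ES; S -> i; S -> iE; E -> i; F -> SFF; F -> i; L -> FF; L -> a.

S -> i | ES | iE; E -> i | Li; F -> i | SFF; L -> a | FF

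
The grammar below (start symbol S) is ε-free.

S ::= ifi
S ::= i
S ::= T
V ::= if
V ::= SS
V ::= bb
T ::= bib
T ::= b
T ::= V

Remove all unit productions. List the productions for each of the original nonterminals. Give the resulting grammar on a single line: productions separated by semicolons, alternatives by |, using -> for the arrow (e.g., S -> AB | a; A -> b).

S -> b | i | SS | bb | if | bib | ifi; T -> b | SS | bb | if | bib; V -> SS | bb | if

Unit productions: S->T, T->V.
Unit pairs (A ⇒* B via units): (S,T), (S,V), (T,V).
S: inherits non-unit rules of {S, T, V} → SS | b | bb | bib | i | if | ifi.
T: inherits non-unit rules of {T, V} → SS | b | bb | bib | if.
V: inherits non-unit rules of {V} → SS | bb | if.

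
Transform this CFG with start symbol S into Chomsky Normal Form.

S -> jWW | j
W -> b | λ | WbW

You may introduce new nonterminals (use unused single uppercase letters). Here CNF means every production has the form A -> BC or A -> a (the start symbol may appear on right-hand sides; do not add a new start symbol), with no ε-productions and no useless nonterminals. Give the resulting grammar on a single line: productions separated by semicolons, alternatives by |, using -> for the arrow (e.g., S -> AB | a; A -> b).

Nullable: {W}; after ε-elimination: S -> j | jW | jWW; W -> b | Wb | bW | WbW.
No unit productions to eliminate.
TERM: introduce B -> b, A -> j and substitute in every rule of length ≥2.
BIN: S -> AWW becomes S -> AC, C -> WW; W -> WBW becomes W -> WD, D -> BW.

S -> j | AC | AW; A -> j; B -> b; C -> WW; D -> BW; W -> b | BW | WB | WD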